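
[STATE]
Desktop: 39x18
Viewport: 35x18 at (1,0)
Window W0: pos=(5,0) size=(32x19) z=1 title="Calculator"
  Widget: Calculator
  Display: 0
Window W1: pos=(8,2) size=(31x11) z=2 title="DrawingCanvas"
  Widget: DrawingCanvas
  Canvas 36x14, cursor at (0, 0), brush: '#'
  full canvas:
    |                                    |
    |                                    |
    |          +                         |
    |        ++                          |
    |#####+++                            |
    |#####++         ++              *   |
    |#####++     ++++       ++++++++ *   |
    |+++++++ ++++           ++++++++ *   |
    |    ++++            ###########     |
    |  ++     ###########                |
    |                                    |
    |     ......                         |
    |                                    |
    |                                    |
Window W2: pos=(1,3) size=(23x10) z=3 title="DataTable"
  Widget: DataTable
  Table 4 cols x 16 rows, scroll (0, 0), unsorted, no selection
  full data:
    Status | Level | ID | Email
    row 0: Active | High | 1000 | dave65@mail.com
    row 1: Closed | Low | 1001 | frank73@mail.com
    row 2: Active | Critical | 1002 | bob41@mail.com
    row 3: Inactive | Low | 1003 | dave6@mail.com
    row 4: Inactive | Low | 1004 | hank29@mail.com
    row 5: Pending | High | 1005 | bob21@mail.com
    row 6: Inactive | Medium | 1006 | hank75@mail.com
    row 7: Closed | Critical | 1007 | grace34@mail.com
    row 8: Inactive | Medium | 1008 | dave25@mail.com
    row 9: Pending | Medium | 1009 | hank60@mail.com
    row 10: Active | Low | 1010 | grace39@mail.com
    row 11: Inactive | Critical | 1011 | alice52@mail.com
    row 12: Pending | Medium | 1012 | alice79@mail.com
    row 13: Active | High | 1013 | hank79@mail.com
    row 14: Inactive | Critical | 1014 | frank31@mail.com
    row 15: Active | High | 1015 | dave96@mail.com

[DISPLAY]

    ┏━━━━━━━━━━━━━━━━━━━━━━━━━━━━━━
    ┃ Calculator                   
    ┠──┏━━━━━━━━━━━━━━━━━━━━━━━━━━━
┏━━━━━━━━━━━━━━━━━━━━━┓            
┃ DataTable           ┃────────────
┠─────────────────────┨            
┃Status  │Level   │ID ┃            
┃────────┼────────┼───┃            
┃Active  │High    │100┃            
┃Closed  │Low     │100┃            
┃Active  │Critical│100┃ ++         
┃Inactive│Low     │100┃+       ++++
┗━━━━━━━━━━━━━━━━━━━━━┛━━━━━━━━━━━━
    ┃│ C │ MC│ MR│ M+│             
    ┃└───┴───┴───┴───┘             
    ┃                              
    ┃                              
    ┃                              


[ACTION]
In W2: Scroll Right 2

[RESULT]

    ┏━━━━━━━━━━━━━━━━━━━━━━━━━━━━━━
    ┃ Calculator                   
    ┠──┏━━━━━━━━━━━━━━━━━━━━━━━━━━━
┏━━━━━━━━━━━━━━━━━━━━━┓            
┃ DataTable           ┃────────────
┠─────────────────────┨            
┃atus  │Level   │ID  │┃            
┃──────┼────────┼────┼┃            
┃tive  │High    │1000│┃            
┃osed  │Low     │1001│┃            
┃tive  │Critical│1002│┃ ++         
┃active│Low     │1003│┃+       ++++
┗━━━━━━━━━━━━━━━━━━━━━┛━━━━━━━━━━━━
    ┃│ C │ MC│ MR│ M+│             
    ┃└───┴───┴───┴───┘             
    ┃                              
    ┃                              
    ┃                              


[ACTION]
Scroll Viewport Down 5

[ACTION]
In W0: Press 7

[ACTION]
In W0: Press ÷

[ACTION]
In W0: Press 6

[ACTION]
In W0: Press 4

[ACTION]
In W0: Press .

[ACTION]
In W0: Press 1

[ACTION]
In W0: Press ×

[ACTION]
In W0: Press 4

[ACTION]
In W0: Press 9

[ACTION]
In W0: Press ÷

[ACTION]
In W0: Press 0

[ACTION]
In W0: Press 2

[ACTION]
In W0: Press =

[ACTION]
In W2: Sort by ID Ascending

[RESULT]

    ┏━━━━━━━━━━━━━━━━━━━━━━━━━━━━━━
    ┃ Calculator                   
    ┠──┏━━━━━━━━━━━━━━━━━━━━━━━━━━━
┏━━━━━━━━━━━━━━━━━━━━━┓            
┃ DataTable           ┃────────────
┠─────────────────────┨            
┃atus  │Level   │ID ▲│┃            
┃──────┼────────┼────┼┃            
┃tive  │High    │1000│┃            
┃osed  │Low     │1001│┃            
┃tive  │Critical│1002│┃ ++         
┃active│Low     │1003│┃+       ++++
┗━━━━━━━━━━━━━━━━━━━━━┛━━━━━━━━━━━━
    ┃│ C │ MC│ MR│ M+│             
    ┃└───┴───┴───┴───┘             
    ┃                              
    ┃                              
    ┃                              


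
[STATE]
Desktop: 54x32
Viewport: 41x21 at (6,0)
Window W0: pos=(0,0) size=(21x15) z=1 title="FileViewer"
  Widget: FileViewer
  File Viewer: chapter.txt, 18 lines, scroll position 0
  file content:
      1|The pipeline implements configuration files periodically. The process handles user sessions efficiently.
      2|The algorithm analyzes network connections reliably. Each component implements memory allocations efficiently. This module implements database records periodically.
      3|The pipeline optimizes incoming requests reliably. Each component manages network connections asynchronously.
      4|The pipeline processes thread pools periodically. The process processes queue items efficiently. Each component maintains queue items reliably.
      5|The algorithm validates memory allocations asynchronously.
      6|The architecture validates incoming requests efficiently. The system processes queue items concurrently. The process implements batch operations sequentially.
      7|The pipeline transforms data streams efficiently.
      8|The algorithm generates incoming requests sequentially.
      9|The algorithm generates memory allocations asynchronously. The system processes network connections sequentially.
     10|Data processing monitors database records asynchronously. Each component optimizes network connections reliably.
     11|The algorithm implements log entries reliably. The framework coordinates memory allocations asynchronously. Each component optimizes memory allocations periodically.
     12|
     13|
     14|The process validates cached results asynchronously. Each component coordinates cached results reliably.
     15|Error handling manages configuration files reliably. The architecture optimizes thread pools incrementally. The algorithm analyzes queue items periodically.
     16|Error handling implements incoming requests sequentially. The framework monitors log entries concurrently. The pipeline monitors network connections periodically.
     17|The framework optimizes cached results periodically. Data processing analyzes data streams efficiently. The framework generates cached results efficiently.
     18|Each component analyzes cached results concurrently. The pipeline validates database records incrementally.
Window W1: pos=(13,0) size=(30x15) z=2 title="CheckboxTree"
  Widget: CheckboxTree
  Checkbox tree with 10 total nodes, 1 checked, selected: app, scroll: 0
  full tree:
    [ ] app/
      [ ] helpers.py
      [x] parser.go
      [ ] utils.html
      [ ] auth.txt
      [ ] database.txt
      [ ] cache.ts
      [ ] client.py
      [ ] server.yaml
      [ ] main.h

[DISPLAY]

━━━━━━━┏━━━━━━━━━━━━━━━━━━━━━━━━━━━━┓    
Viewer ┃ CheckboxTree               ┃    
───────┠────────────────────────────┨    
ipeline┃>[-] app/                   ┃    
lgorith┃   [ ] helpers.py           ┃    
ipeline┃   [x] parser.go            ┃    
ipeline┃   [ ] utils.html           ┃    
lgorith┃   [ ] auth.txt             ┃    
rchitec┃   [ ] database.txt         ┃    
ipeline┃   [ ] cache.ts             ┃    
lgorith┃   [ ] client.py            ┃    
lgorith┃   [ ] server.yaml          ┃    
process┃   [ ] main.h               ┃    
lgorith┃                            ┃    
━━━━━━━┗━━━━━━━━━━━━━━━━━━━━━━━━━━━━┛    
                                         
                                         
                                         
                                         
                                         
                                         


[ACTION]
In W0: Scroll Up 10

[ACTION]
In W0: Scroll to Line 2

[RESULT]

━━━━━━━┏━━━━━━━━━━━━━━━━━━━━━━━━━━━━┓    
Viewer ┃ CheckboxTree               ┃    
───────┠────────────────────────────┨    
lgorith┃>[-] app/                   ┃    
ipeline┃   [ ] helpers.py           ┃    
ipeline┃   [x] parser.go            ┃    
lgorith┃   [ ] utils.html           ┃    
rchitec┃   [ ] auth.txt             ┃    
ipeline┃   [ ] database.txt         ┃    
lgorith┃   [ ] cache.ts             ┃    
lgorith┃   [ ] client.py            ┃    
process┃   [ ] server.yaml          ┃    
lgorith┃   [ ] main.h               ┃    
       ┃                            ┃    
━━━━━━━┗━━━━━━━━━━━━━━━━━━━━━━━━━━━━┛    
                                         
                                         
                                         
                                         
                                         
                                         


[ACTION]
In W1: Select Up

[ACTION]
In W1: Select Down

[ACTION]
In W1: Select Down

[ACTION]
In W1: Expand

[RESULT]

━━━━━━━┏━━━━━━━━━━━━━━━━━━━━━━━━━━━━┓    
Viewer ┃ CheckboxTree               ┃    
───────┠────────────────────────────┨    
lgorith┃ [-] app/                   ┃    
ipeline┃   [ ] helpers.py           ┃    
ipeline┃>  [x] parser.go            ┃    
lgorith┃   [ ] utils.html           ┃    
rchitec┃   [ ] auth.txt             ┃    
ipeline┃   [ ] database.txt         ┃    
lgorith┃   [ ] cache.ts             ┃    
lgorith┃   [ ] client.py            ┃    
process┃   [ ] server.yaml          ┃    
lgorith┃   [ ] main.h               ┃    
       ┃                            ┃    
━━━━━━━┗━━━━━━━━━━━━━━━━━━━━━━━━━━━━┛    
                                         
                                         
                                         
                                         
                                         
                                         


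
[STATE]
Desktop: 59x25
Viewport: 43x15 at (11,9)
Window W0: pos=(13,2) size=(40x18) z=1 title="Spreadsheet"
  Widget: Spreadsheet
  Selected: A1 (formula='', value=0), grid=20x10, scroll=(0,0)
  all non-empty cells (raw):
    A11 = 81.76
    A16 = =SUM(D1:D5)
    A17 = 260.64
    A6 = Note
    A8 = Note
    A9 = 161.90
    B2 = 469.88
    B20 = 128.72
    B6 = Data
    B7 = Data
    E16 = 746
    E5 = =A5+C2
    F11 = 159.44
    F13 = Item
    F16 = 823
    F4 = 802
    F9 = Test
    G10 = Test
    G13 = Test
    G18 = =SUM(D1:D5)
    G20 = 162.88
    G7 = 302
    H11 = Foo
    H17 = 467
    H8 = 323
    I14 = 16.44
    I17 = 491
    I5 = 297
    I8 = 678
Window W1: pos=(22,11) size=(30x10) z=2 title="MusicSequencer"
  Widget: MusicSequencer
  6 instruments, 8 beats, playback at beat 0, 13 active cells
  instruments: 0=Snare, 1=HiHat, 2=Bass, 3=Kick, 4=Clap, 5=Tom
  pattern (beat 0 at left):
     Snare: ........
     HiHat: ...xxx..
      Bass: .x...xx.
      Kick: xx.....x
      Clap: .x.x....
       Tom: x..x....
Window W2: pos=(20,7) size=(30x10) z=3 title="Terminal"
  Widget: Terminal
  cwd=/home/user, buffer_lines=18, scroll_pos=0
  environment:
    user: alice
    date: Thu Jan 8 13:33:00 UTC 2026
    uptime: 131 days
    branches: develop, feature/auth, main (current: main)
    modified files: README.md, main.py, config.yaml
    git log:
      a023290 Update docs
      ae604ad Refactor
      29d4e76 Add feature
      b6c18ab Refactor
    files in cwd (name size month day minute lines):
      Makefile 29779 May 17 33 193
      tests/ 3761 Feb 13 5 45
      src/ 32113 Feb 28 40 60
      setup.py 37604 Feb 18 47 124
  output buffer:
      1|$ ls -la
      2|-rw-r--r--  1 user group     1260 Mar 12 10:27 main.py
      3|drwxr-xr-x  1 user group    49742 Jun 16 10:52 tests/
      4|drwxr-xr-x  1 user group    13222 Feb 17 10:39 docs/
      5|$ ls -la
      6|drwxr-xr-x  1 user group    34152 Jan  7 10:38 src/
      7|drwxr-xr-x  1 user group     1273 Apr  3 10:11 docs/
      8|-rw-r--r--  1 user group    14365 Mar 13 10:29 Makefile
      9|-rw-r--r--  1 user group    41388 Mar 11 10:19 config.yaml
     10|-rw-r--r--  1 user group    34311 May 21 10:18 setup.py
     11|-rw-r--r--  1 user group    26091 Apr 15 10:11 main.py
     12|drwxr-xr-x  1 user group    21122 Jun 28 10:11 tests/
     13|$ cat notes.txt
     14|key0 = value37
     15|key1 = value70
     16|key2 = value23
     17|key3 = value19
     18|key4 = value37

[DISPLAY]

  ┃  2   ┠────────────────────────────┨  ┃ 
  ┃  3   ┃$ ls -la                    ┃  ┃ 
  ┃  4   ┃-rw-r--r--  1 user group    ┃━┓┃ 
  ┃  5   ┃drwxr-xr-x  1 user group    ┃ ┃┃ 
  ┃  6 No┃drwxr-xr-x  1 user group    ┃─┨┃ 
  ┃  7   ┃$ ls -la                    ┃ ┃┃ 
  ┃  8 No┃drwxr-xr-x  1 user group    ┃ ┃┃ 
  ┃  9   ┗━━━━━━━━━━━━━━━━━━━━━━━━━━━━┛ ┃┃ 
  ┃ 10     ┃  Bass·█···██·              ┃┃ 
  ┃ 11    8┃  Kick██·····█              ┃┃ 
  ┗━━━━━━━━┃  Clap·█·█····              ┃┛ 
           ┗━━━━━━━━━━━━━━━━━━━━━━━━━━━━┛  
                                           
                                           
                                           


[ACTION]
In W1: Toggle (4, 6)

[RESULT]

  ┃  2   ┠────────────────────────────┨  ┃ 
  ┃  3   ┃$ ls -la                    ┃  ┃ 
  ┃  4   ┃-rw-r--r--  1 user group    ┃━┓┃ 
  ┃  5   ┃drwxr-xr-x  1 user group    ┃ ┃┃ 
  ┃  6 No┃drwxr-xr-x  1 user group    ┃─┨┃ 
  ┃  7   ┃$ ls -la                    ┃ ┃┃ 
  ┃  8 No┃drwxr-xr-x  1 user group    ┃ ┃┃ 
  ┃  9   ┗━━━━━━━━━━━━━━━━━━━━━━━━━━━━┛ ┃┃ 
  ┃ 10     ┃  Bass·█···██·              ┃┃ 
  ┃ 11    8┃  Kick██·····█              ┃┃ 
  ┗━━━━━━━━┃  Clap·█·█··█·              ┃┛ 
           ┗━━━━━━━━━━━━━━━━━━━━━━━━━━━━┛  
                                           
                                           
                                           


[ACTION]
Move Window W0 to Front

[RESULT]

  ┃  2        0  469.88       0       0  ┃ 
  ┃  3        0       0       0       0  ┃ 
  ┃  4        0       0       0       0  ┃ 
  ┃  5        0       0       0       0  ┃ 
  ┃  6 Note    Data           0       0  ┃ 
  ┃  7        0Data           0       0  ┃ 
  ┃  8 Note           0       0       0  ┃ 
  ┃  9   161.90       0       0       0  ┃ 
  ┃ 10        0       0       0       0  ┃ 
  ┃ 11    81.76       0       0       0  ┃ 
  ┗━━━━━━━━━━━━━━━━━━━━━━━━━━━━━━━━━━━━━━┛ 
           ┗━━━━━━━━━━━━━━━━━━━━━━━━━━━━┛  
                                           
                                           
                                           


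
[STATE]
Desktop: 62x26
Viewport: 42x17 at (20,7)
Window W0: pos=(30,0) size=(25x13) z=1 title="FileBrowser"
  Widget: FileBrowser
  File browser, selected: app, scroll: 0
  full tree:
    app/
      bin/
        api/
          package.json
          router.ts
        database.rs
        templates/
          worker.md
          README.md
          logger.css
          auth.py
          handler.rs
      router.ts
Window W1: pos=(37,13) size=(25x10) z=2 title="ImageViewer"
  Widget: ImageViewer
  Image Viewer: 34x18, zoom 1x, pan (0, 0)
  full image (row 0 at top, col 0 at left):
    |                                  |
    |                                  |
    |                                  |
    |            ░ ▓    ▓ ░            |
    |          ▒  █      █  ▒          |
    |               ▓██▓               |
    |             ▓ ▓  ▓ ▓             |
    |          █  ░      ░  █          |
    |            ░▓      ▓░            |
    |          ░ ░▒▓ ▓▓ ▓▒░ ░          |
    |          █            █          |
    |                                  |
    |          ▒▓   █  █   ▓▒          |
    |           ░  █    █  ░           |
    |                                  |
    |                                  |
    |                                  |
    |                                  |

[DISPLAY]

          ┃                       ┃       
          ┃                       ┃       
          ┃                       ┃       
          ┃                       ┃       
          ┃                       ┃       
          ┗━━━━━━━━━━━━━━━━━━━━━━━┛       
                 ┏━━━━━━━━━━━━━━━━━━━━━━━┓
                 ┃ ImageViewer           ┃
                 ┠───────────────────────┨
                 ┃                       ┃
                 ┃                       ┃
                 ┃                       ┃
                 ┃            ░ ▓    ▓ ░ ┃
                 ┃          ▒  █      █  ┃
                 ┃               ▓██▓    ┃
                 ┗━━━━━━━━━━━━━━━━━━━━━━━┛
                                          


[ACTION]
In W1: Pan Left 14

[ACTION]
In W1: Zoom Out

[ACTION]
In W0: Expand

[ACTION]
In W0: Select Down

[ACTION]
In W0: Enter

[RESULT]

          ┃      [+] templates/   ┃       
          ┃    router.ts          ┃       
          ┃                       ┃       
          ┃                       ┃       
          ┃                       ┃       
          ┗━━━━━━━━━━━━━━━━━━━━━━━┛       
                 ┏━━━━━━━━━━━━━━━━━━━━━━━┓
                 ┃ ImageViewer           ┃
                 ┠───────────────────────┨
                 ┃                       ┃
                 ┃                       ┃
                 ┃                       ┃
                 ┃            ░ ▓    ▓ ░ ┃
                 ┃          ▒  █      █  ┃
                 ┃               ▓██▓    ┃
                 ┗━━━━━━━━━━━━━━━━━━━━━━━┛
                                          


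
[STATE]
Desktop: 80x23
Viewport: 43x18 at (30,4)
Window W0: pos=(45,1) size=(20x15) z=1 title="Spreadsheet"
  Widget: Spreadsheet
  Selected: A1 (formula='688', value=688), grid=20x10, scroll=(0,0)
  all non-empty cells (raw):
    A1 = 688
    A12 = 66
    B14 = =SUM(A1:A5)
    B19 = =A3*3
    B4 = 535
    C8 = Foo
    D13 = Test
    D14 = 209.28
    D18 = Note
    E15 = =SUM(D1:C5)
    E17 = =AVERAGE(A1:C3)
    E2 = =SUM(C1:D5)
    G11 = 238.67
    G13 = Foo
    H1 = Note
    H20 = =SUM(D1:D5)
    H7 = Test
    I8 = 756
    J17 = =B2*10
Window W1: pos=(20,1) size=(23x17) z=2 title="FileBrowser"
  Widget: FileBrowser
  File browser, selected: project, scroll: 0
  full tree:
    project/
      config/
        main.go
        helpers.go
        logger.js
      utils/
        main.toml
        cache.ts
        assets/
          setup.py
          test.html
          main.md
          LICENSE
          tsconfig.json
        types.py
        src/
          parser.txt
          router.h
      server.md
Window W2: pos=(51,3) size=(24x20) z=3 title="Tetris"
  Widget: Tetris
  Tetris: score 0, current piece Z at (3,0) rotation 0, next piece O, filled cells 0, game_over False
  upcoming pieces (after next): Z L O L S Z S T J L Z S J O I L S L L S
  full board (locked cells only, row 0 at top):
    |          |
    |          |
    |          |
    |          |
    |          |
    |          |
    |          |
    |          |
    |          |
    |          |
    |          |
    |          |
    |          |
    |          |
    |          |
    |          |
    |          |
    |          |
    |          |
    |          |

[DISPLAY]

ject/       ┃  ┃A1: 6┃ Tetris              
onfig/      ┃  ┃     ┠─────────────────────
tils/       ┃  ┃-----┃          │Next:     
r.md        ┃  ┃  1  ┃          │▓▓        
            ┃  ┃  2  ┃          │▓▓        
            ┃  ┃  3  ┃          │          
            ┃  ┃  4  ┃          │          
            ┃  ┃  5  ┃          │          
            ┃  ┃  6  ┃          │Score:    
            ┃  ┃  7  ┃          │0         
            ┃  ┃  8  ┃          │          
            ┃  ┗━━━━━┃          │          
            ┃        ┃          │          
━━━━━━━━━━━━┛        ┃          │          
                     ┃          │          
                     ┃          │          
                     ┃          │          
                     ┃          │          


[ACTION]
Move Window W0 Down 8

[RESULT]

ject/       ┃        ┃ Tetris              
onfig/      ┃        ┠─────────────────────
tils/       ┃        ┃          │Next:     
r.md        ┃        ┃          │▓▓        
            ┃  ┏━━━━━┃          │▓▓        
            ┃  ┃ Spre┃          │          
            ┃  ┠─────┃          │          
            ┃  ┃A1: 6┃          │          
            ┃  ┃     ┃          │Score:    
            ┃  ┃-----┃          │0         
            ┃  ┃  1  ┃          │          
            ┃  ┃  2  ┃          │          
            ┃  ┃  3  ┃          │          
━━━━━━━━━━━━┛  ┃  4  ┃          │          
               ┃  5  ┃          │          
               ┃  6  ┃          │          
               ┃  7  ┃          │          
               ┃  8  ┃          │          


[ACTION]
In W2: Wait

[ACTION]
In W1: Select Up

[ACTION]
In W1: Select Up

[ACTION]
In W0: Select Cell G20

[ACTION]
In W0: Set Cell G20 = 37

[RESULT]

ject/       ┃        ┃ Tetris              
onfig/      ┃        ┠─────────────────────
tils/       ┃        ┃          │Next:     
r.md        ┃        ┃          │▓▓        
            ┃  ┏━━━━━┃          │▓▓        
            ┃  ┃ Spre┃          │          
            ┃  ┠─────┃          │          
            ┃  ┃G20: ┃          │          
            ┃  ┃     ┃          │Score:    
            ┃  ┃-----┃          │0         
            ┃  ┃  1  ┃          │          
            ┃  ┃  2  ┃          │          
            ┃  ┃  3  ┃          │          
━━━━━━━━━━━━┛  ┃  4  ┃          │          
               ┃  5  ┃          │          
               ┃  6  ┃          │          
               ┃  7  ┃          │          
               ┃  8  ┃          │          


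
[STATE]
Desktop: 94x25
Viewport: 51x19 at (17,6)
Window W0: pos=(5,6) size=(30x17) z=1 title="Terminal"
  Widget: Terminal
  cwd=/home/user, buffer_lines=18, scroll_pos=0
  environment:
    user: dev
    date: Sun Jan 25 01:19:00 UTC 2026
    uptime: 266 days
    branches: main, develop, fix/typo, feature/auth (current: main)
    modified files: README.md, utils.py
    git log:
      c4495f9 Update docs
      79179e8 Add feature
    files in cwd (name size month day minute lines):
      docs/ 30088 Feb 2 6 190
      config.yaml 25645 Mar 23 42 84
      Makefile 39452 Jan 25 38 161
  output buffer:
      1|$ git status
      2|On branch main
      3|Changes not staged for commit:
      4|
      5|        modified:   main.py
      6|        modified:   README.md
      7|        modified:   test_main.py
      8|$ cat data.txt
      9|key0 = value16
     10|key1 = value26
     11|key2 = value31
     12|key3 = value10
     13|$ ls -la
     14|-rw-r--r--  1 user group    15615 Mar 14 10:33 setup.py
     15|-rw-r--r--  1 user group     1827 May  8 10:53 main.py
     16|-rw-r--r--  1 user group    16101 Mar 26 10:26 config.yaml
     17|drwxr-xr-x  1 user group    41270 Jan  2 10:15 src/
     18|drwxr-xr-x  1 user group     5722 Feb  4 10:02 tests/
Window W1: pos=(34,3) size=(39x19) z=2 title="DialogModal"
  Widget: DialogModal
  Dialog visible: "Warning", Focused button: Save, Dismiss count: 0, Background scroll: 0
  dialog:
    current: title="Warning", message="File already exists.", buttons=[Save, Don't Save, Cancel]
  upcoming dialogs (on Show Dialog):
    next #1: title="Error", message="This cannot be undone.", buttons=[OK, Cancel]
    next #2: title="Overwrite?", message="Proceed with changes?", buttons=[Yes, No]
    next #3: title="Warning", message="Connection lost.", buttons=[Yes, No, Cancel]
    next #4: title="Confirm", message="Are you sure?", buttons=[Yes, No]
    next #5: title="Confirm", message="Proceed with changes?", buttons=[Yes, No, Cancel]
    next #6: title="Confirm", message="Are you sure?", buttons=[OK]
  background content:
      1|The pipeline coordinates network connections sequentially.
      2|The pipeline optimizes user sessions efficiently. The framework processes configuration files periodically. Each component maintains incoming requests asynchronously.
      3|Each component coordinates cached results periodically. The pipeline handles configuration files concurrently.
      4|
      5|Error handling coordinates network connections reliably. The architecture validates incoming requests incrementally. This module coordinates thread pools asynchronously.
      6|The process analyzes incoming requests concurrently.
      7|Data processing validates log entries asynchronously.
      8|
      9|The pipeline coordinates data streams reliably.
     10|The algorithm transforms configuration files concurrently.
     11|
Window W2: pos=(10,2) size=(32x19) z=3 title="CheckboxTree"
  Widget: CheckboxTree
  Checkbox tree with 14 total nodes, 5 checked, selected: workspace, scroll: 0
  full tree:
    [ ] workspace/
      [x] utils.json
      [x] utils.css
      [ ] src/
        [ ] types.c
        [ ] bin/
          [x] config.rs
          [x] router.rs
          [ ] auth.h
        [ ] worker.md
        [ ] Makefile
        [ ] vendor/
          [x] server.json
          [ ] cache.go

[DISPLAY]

 utils.json             ┃eline coordinates network 
 utils.css              ┃eline optimizes user sessi
 src/                   ┃mponent coordinates cached
 ] types.c              ┃                          
-] bin/                 ┃andling coordinates networ
 [x] config.rs          ┃──────────────────────────
 [x] router.rs          ┃       Warning            
 [ ] auth.h             ┃ File already exists.     
 ] worker.md            ┃ve]  Don't Save   Cancel  
 ] Makefile             ┃──────────────────────────
-] vendor/              ┃                          
 [x] server.json        ┃                          
 [ ] cache.go           ┃                          
                        ┃                          
━━━━━━━━━━━━━━━━━━━━━━━━┛                          
                 ┗━━━━━━━━━━━━━━━━━━━━━━━━━━━━━━━━━
━━━━━━━━━━━━━━━━━┛                                 
                                                   
                                                   


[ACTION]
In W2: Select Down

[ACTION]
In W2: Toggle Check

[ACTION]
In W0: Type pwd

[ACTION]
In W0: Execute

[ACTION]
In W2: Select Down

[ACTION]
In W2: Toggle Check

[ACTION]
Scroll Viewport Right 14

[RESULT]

          ┃eline coordinates network conn┃         
          ┃eline optimizes user sessions ┃         
          ┃mponent coordinates cached res┃         
          ┃                              ┃         
          ┃andling coordinates network co┃         
          ┃──────────────────────────┐est┃         
          ┃       Warning            │ies┃         
          ┃ File already exists.     │   ┃         
          ┃ve]  Don't Save   Cancel  │ams┃         
          ┃──────────────────────────┘tio┃         
          ┃                              ┃         
on        ┃                              ┃         
          ┃                              ┃         
          ┃                              ┃         
━━━━━━━━━━┛                              ┃         
   ┗━━━━━━━━━━━━━━━━━━━━━━━━━━━━━━━━━━━━━┛         
━━━┛                                               
                                                   
                                                   


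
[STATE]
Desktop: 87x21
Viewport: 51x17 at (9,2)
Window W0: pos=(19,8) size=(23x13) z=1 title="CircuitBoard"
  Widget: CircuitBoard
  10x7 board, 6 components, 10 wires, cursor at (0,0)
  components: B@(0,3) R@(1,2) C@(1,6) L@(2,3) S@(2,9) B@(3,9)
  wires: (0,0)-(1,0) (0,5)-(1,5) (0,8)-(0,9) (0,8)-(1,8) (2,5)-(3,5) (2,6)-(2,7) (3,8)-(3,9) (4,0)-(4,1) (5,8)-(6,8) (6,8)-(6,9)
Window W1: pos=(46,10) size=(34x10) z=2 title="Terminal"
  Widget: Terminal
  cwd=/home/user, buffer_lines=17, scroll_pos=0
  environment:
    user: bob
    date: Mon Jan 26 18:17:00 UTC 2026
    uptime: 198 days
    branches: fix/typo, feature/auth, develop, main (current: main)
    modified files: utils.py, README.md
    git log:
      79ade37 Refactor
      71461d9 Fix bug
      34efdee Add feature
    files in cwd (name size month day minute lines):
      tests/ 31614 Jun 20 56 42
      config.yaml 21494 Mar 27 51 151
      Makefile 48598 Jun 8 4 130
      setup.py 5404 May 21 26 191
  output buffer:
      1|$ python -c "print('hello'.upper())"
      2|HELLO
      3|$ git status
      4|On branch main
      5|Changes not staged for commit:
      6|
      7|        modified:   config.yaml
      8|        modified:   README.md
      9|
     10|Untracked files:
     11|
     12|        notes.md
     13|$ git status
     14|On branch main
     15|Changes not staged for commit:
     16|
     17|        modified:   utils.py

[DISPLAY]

                                                   
                                                   
                                                   
                                                   
                                                   
                                                   
          ┏━━━━━━━━━━━━━━━━━━━━━┓                  
          ┃ CircuitBoard        ┃                  
          ┠─────────────────────┨    ┏━━━━━━━━━━━━━
          ┃   0 1 2 3 4 5 6 7 8 ┃    ┃ Terminal    
          ┃0  [.]          B    ┃    ┠─────────────
          ┃    │                ┃    ┃$ python -c "
          ┃1   ·       R        ┃    ┃HELLO        
          ┃                     ┃    ┃$ git status 
          ┃2               L    ┃    ┃On branch mai
          ┃                     ┃    ┃Changes not s
          ┃3                    ┃    ┃             


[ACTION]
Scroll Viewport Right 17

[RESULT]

                                                   
                                                   
                                                   
                                                   
                                                   
                                                   
━━━━━━━━━━━━━━━┓                                   
itBoard        ┃                                   
───────────────┨    ┏━━━━━━━━━━━━━━━━━━━━━━━━━━━━━━
 2 3 4 5 6 7 8 ┃    ┃ Terminal                     
          B    ┃    ┠──────────────────────────────
               ┃    ┃$ python -c "print('hello'.upp
      R        ┃    ┃HELLO                         
               ┃    ┃$ git status                  
          L    ┃    ┃On branch main                
               ┃    ┃Changes not staged for commit:
               ┃    ┃                              


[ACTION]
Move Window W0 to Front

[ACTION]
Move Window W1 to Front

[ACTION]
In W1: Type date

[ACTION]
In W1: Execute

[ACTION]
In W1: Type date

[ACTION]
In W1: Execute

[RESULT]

                                                   
                                                   
                                                   
                                                   
                                                   
                                                   
━━━━━━━━━━━━━━━┓                                   
itBoard        ┃                                   
───────────────┨    ┏━━━━━━━━━━━━━━━━━━━━━━━━━━━━━━
 2 3 4 5 6 7 8 ┃    ┃ Terminal                     
          B    ┃    ┠──────────────────────────────
               ┃    ┃        modified:   utils.py  
      R        ┃    ┃$ date                        
               ┃    ┃Mon Jan 26 18:17:00 UTC 2026  
          L    ┃    ┃$ date                        
               ┃    ┃Mon Jan 26 18:17:00 UTC 2026  
               ┃    ┃$ █                           


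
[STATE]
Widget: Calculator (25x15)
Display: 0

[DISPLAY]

                        0
┌───┬───┬───┬───┐        
│ 7 │ 8 │ 9 │ ÷ │        
├───┼───┼───┼───┤        
│ 4 │ 5 │ 6 │ × │        
├───┼───┼───┼───┤        
│ 1 │ 2 │ 3 │ - │        
├───┼───┼───┼───┤        
│ 0 │ . │ = │ + │        
├───┼───┼───┼───┤        
│ C │ MC│ MR│ M+│        
└───┴───┴───┴───┘        
                         
                         
                         


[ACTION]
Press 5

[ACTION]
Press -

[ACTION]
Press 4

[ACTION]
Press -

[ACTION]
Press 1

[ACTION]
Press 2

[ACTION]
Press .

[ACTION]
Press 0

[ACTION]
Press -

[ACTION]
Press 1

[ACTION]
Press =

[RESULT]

                      -12
┌───┬───┬───┬───┐        
│ 7 │ 8 │ 9 │ ÷ │        
├───┼───┼───┼───┤        
│ 4 │ 5 │ 6 │ × │        
├───┼───┼───┼───┤        
│ 1 │ 2 │ 3 │ - │        
├───┼───┼───┼───┤        
│ 0 │ . │ = │ + │        
├───┼───┼───┼───┤        
│ C │ MC│ MR│ M+│        
└───┴───┴───┴───┘        
                         
                         
                         


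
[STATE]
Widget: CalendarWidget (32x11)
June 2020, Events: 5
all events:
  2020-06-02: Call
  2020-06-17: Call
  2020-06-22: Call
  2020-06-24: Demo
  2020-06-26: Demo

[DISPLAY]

           June 2020            
Mo Tu We Th Fr Sa Su            
 1  2*  3  4  5  6  7           
 8  9 10 11 12 13 14            
15 16 17* 18 19 20 21           
22* 23 24* 25 26* 27 28         
29 30                           
                                
                                
                                
                                


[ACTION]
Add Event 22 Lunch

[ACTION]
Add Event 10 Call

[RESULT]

           June 2020            
Mo Tu We Th Fr Sa Su            
 1  2*  3  4  5  6  7           
 8  9 10* 11 12 13 14           
15 16 17* 18 19 20 21           
22* 23 24* 25 26* 27 28         
29 30                           
                                
                                
                                
                                


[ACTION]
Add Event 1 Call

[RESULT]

           June 2020            
Mo Tu We Th Fr Sa Su            
 1*  2*  3  4  5  6  7          
 8  9 10* 11 12 13 14           
15 16 17* 18 19 20 21           
22* 23 24* 25 26* 27 28         
29 30                           
                                
                                
                                
                                


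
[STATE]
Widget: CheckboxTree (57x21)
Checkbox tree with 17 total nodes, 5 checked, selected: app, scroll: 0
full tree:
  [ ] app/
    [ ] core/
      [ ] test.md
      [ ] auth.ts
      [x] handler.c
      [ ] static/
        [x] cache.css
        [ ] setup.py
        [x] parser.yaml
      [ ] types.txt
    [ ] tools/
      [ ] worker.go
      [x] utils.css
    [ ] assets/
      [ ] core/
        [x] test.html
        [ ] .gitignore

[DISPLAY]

>[-] app/                                                
   [-] core/                                             
     [ ] test.md                                         
     [ ] auth.ts                                         
     [x] handler.c                                       
     [-] static/                                         
       [x] cache.css                                     
       [ ] setup.py                                      
       [x] parser.yaml                                   
     [ ] types.txt                                       
   [-] tools/                                            
     [ ] worker.go                                       
     [x] utils.css                                       
   [-] assets/                                           
     [-] core/                                           
       [x] test.html                                     
       [ ] .gitignore                                    
                                                         
                                                         
                                                         
                                                         


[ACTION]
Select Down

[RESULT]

 [-] app/                                                
>  [-] core/                                             
     [ ] test.md                                         
     [ ] auth.ts                                         
     [x] handler.c                                       
     [-] static/                                         
       [x] cache.css                                     
       [ ] setup.py                                      
       [x] parser.yaml                                   
     [ ] types.txt                                       
   [-] tools/                                            
     [ ] worker.go                                       
     [x] utils.css                                       
   [-] assets/                                           
     [-] core/                                           
       [x] test.html                                     
       [ ] .gitignore                                    
                                                         
                                                         
                                                         
                                                         


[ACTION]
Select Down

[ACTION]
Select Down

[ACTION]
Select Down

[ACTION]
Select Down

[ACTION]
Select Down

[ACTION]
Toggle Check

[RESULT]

 [-] app/                                                
   [-] core/                                             
     [ ] test.md                                         
     [ ] auth.ts                                         
     [x] handler.c                                       
     [-] static/                                         
>      [ ] cache.css                                     
       [ ] setup.py                                      
       [x] parser.yaml                                   
     [ ] types.txt                                       
   [-] tools/                                            
     [ ] worker.go                                       
     [x] utils.css                                       
   [-] assets/                                           
     [-] core/                                           
       [x] test.html                                     
       [ ] .gitignore                                    
                                                         
                                                         
                                                         
                                                         
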